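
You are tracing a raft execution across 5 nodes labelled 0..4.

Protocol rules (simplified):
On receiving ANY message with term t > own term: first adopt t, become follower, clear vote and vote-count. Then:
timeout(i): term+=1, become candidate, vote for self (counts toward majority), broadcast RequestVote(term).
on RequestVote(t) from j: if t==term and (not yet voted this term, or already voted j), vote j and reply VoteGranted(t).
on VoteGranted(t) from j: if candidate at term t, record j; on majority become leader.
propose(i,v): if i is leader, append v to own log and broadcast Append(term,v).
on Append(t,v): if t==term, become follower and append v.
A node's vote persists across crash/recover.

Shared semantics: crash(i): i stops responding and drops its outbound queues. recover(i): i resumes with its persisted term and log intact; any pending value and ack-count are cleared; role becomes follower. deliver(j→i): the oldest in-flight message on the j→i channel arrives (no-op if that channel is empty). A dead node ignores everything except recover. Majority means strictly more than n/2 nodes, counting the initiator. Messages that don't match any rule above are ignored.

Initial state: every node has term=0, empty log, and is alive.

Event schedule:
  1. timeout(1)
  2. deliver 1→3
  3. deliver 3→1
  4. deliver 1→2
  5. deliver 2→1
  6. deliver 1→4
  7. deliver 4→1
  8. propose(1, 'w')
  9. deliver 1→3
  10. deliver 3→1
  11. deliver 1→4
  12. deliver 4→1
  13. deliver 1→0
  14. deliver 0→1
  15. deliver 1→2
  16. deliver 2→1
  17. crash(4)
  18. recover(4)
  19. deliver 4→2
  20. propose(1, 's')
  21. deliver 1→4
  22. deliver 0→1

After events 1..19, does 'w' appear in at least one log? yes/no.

e1 timeout(1): 1[cand,t=1,-]
e2 deliver 1→3: 3[foll,t=1,-]
e3 deliver 3→1: ·
e4 deliver 1→2: 2[foll,t=1,-]
e5 deliver 2→1: 1[lead,t=1,-]
e6 deliver 1→4: 4[foll,t=1,-]
e7 deliver 4→1: ·
e8 propose(1,'w'): 1[lead,t=1,w]
e9 deliver 1→3: 3[foll,t=1,w]
e10 deliver 3→1: ·
e11 deliver 1→4: 4[foll,t=1,w]
e12 deliver 4→1: ·
e13 deliver 1→0: 0[foll,t=1,-]
e14 deliver 0→1: ·
e15 deliver 1→2: 2[foll,t=1,w]
e16 deliver 2→1: ·
e17 crash(4): 4[✗foll,t=1,w]
e18 recover(4): 4[foll,t=1,w]
e19 deliver 4→2: ·

yes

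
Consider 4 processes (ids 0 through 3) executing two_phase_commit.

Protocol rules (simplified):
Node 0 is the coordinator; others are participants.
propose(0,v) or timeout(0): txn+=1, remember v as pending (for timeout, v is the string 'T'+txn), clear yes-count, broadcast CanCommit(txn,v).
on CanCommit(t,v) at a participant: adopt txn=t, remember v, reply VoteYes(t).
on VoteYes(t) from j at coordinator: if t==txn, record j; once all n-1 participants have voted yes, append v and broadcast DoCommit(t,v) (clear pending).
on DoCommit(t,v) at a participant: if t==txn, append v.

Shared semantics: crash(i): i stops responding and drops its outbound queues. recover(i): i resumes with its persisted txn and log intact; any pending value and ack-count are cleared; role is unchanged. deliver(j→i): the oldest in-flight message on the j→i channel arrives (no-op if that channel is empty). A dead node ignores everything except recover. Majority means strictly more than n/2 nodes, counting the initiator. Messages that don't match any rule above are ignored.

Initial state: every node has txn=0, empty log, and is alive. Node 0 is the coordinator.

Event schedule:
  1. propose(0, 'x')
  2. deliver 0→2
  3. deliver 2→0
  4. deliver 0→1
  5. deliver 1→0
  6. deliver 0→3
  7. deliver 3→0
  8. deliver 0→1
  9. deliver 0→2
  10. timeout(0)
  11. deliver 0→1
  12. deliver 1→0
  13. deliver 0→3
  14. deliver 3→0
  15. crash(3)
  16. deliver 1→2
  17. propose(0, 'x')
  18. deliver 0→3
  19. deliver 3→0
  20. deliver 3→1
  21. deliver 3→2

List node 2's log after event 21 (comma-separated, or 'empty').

x

after 1 — propose(0,'x'): n0:coor/t1/[-]
after 2 — deliver 0→2: n2:part/t1/[-]
after 3 — deliver 2→0: ·
after 4 — deliver 0→1: n1:part/t1/[-]
after 5 — deliver 1→0: ·
after 6 — deliver 0→3: n3:part/t1/[-]
after 7 — deliver 3→0: n0:coor/t1/[x]
after 8 — deliver 0→1: n1:part/t1/[x]
after 9 — deliver 0→2: n2:part/t1/[x]
after 10 — timeout(0): n0:coor/t2/[x]
after 11 — deliver 0→1: n1:part/t2/[x]
after 12 — deliver 1→0: ·
after 13 — deliver 0→3: n3:part/t1/[x]
after 14 — deliver 3→0: ·
after 15 — crash(3): n3:✗part/t1/[x]
after 16 — deliver 1→2: ·
after 17 — propose(0,'x'): n0:coor/t3/[x]
after 18 — deliver 0→3: ·
after 19 — deliver 3→0: ·
after 20 — deliver 3→1: ·
after 21 — deliver 3→2: ·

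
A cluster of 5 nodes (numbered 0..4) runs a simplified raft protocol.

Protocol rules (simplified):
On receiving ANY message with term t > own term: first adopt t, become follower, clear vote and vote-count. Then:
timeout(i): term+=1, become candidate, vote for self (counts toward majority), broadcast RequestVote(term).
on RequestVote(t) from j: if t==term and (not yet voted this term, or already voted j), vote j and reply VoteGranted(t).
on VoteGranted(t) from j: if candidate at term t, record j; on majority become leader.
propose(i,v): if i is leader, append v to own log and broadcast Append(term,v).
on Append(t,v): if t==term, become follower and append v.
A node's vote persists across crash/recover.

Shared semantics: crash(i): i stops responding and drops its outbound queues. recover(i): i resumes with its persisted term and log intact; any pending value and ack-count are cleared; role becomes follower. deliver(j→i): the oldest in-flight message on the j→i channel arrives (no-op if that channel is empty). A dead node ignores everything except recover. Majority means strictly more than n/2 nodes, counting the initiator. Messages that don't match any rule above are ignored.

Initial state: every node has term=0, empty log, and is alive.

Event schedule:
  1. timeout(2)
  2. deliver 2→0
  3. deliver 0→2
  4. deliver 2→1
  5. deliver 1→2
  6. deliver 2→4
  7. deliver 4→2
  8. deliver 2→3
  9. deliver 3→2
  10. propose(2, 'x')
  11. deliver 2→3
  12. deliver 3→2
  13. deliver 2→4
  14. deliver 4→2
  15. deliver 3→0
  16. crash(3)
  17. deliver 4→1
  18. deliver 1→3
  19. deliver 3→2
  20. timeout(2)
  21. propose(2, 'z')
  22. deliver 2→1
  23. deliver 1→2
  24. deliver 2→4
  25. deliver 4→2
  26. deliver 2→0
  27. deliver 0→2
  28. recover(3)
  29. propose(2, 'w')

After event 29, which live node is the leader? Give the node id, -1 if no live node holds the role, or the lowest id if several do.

e1 timeout(2): 2[cand,t=1,-]
e2 deliver 2→0: 0[foll,t=1,-]
e3 deliver 0→2: ·
e4 deliver 2→1: 1[foll,t=1,-]
e5 deliver 1→2: 2[lead,t=1,-]
e6 deliver 2→4: 4[foll,t=1,-]
e7 deliver 4→2: ·
e8 deliver 2→3: 3[foll,t=1,-]
e9 deliver 3→2: ·
e10 propose(2,'x'): 2[lead,t=1,x]
e11 deliver 2→3: 3[foll,t=1,x]
e12 deliver 3→2: ·
e13 deliver 2→4: 4[foll,t=1,x]
e14 deliver 4→2: ·
e15 deliver 3→0: ·
e16 crash(3): 3[✗foll,t=1,x]
e17 deliver 4→1: ·
e18 deliver 1→3: ·
e19 deliver 3→2: ·
e20 timeout(2): 2[cand,t=2,x]
e21 propose(2,'z'): ·
e22 deliver 2→1: 1[foll,t=1,x]
e23 deliver 1→2: ·
e24 deliver 2→4: 4[foll,t=2,x]
e25 deliver 4→2: ·
e26 deliver 2→0: 0[foll,t=1,x]
e27 deliver 0→2: ·
e28 recover(3): 3[foll,t=1,x]
e29 propose(2,'w'): ·

-1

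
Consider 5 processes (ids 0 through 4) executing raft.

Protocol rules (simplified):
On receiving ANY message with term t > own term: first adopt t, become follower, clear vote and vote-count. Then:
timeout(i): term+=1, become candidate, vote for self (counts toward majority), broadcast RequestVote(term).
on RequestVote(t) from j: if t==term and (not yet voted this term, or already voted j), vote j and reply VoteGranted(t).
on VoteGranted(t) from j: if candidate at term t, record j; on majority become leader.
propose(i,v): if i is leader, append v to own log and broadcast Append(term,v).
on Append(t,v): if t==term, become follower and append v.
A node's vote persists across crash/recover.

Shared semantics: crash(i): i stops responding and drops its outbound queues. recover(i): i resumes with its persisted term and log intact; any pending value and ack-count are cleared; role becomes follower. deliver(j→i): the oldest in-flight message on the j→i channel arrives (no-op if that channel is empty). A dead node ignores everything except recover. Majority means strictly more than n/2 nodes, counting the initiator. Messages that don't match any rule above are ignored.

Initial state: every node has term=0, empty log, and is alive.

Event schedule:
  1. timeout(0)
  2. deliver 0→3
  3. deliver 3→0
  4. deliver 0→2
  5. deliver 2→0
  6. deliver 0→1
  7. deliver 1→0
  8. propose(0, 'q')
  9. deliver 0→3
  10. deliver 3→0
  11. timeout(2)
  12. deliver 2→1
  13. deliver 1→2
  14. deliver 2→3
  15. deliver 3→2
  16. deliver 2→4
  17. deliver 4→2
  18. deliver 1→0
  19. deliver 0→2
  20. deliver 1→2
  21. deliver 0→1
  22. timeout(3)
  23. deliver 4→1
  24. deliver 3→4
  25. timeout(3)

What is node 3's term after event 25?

[1] timeout(0) → N0(cand t1 [-])
[2] deliver 0→3 → N3(foll t1 [-])
[3] deliver 3→0 → ∅
[4] deliver 0→2 → N2(foll t1 [-])
[5] deliver 2→0 → N0(lead t1 [-])
[6] deliver 0→1 → N1(foll t1 [-])
[7] deliver 1→0 → ∅
[8] propose(0,'q') → N0(lead t1 [q])
[9] deliver 0→3 → N3(foll t1 [q])
[10] deliver 3→0 → ∅
[11] timeout(2) → N2(cand t2 [-])
[12] deliver 2→1 → N1(foll t2 [-])
[13] deliver 1→2 → ∅
[14] deliver 2→3 → N3(foll t2 [q])
[15] deliver 3→2 → N2(lead t2 [-])
[16] deliver 2→4 → N4(foll t2 [-])
[17] deliver 4→2 → ∅
[18] deliver 1→0 → ∅
[19] deliver 0→2 → ∅
[20] deliver 1→2 → ∅
[21] deliver 0→1 → ∅
[22] timeout(3) → N3(cand t3 [q])
[23] deliver 4→1 → ∅
[24] deliver 3→4 → N4(foll t3 [-])
[25] timeout(3) → N3(cand t4 [q])

4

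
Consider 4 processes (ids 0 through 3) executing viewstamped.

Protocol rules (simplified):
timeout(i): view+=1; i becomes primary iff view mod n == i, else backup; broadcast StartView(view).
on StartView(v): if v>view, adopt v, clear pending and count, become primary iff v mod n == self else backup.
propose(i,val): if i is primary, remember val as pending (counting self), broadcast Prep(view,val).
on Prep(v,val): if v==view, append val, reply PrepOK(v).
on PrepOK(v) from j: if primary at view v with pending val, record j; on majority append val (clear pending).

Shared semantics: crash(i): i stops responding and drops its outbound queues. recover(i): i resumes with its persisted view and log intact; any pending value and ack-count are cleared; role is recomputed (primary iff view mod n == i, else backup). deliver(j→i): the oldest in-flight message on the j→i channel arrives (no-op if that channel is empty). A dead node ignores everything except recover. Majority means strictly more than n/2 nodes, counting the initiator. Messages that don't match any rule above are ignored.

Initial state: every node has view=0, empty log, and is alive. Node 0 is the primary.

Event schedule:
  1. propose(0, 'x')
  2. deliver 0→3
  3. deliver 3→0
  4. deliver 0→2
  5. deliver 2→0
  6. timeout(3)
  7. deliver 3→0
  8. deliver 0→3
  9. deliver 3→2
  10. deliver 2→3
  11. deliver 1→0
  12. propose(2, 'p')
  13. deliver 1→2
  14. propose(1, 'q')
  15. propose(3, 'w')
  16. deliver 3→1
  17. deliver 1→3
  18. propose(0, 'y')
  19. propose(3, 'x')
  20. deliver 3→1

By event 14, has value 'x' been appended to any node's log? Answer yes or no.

after 1 — propose(0,'x'): ·
after 2 — deliver 0→3: n3:back/v0/[x]
after 3 — deliver 3→0: ·
after 4 — deliver 0→2: n2:back/v0/[x]
after 5 — deliver 2→0: n0:prim/v0/[x]
after 6 — timeout(3): n3:back/v1/[x]
after 7 — deliver 3→0: n0:back/v1/[x]
after 8 — deliver 0→3: ·
after 9 — deliver 3→2: n2:back/v1/[x]
after 10 — deliver 2→3: ·
after 11 — deliver 1→0: ·
after 12 — propose(2,'p'): ·
after 13 — deliver 1→2: ·
after 14 — propose(1,'q'): ·

yes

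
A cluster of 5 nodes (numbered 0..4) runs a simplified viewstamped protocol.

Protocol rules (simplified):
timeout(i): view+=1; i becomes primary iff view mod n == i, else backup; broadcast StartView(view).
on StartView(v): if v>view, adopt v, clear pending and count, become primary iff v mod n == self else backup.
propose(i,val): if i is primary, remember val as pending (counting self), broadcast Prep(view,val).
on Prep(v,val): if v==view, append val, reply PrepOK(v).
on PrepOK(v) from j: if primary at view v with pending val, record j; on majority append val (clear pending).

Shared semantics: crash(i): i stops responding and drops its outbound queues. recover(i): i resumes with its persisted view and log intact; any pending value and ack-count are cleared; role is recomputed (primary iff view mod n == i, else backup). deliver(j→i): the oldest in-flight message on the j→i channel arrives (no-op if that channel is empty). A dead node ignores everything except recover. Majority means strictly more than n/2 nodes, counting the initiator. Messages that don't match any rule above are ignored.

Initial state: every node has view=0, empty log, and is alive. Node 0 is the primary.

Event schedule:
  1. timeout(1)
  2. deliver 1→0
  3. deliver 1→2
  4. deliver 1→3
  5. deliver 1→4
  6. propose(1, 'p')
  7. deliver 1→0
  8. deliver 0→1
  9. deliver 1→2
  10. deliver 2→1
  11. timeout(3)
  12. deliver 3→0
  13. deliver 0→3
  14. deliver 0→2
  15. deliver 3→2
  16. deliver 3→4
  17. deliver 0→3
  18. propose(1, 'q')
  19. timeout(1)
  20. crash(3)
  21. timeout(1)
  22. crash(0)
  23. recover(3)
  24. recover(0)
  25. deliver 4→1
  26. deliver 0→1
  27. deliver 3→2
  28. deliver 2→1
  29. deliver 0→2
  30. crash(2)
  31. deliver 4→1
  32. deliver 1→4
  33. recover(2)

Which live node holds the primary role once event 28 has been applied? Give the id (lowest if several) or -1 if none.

step 1 timeout(1): 1={prim,v=1,log=-}
step 2 deliver 1→0: 0={back,v=1,log=-}
step 3 deliver 1→2: 2={back,v=1,log=-}
step 4 deliver 1→3: 3={back,v=1,log=-}
step 5 deliver 1→4: 4={back,v=1,log=-}
step 6 propose(1,'p'): —
step 7 deliver 1→0: 0={back,v=1,log=p}
step 8 deliver 0→1: —
step 9 deliver 1→2: 2={back,v=1,log=p}
step 10 deliver 2→1: 1={prim,v=1,log=p}
step 11 timeout(3): 3={back,v=2,log=-}
step 12 deliver 3→0: 0={back,v=2,log=p}
step 13 deliver 0→3: —
step 14 deliver 0→2: —
step 15 deliver 3→2: 2={prim,v=2,log=p}
step 16 deliver 3→4: 4={back,v=2,log=-}
step 17 deliver 0→3: —
step 18 propose(1,'q'): —
step 19 timeout(1): 1={back,v=2,log=p}
step 20 crash(3): 3={✗back,v=2,log=-}
step 21 timeout(1): 1={back,v=3,log=p}
step 22 crash(0): 0={✗back,v=2,log=p}
step 23 recover(3): 3={back,v=2,log=-}
step 24 recover(0): 0={back,v=2,log=p}
step 25 deliver 4→1: —
step 26 deliver 0→1: —
step 27 deliver 3→2: —
step 28 deliver 2→1: —

2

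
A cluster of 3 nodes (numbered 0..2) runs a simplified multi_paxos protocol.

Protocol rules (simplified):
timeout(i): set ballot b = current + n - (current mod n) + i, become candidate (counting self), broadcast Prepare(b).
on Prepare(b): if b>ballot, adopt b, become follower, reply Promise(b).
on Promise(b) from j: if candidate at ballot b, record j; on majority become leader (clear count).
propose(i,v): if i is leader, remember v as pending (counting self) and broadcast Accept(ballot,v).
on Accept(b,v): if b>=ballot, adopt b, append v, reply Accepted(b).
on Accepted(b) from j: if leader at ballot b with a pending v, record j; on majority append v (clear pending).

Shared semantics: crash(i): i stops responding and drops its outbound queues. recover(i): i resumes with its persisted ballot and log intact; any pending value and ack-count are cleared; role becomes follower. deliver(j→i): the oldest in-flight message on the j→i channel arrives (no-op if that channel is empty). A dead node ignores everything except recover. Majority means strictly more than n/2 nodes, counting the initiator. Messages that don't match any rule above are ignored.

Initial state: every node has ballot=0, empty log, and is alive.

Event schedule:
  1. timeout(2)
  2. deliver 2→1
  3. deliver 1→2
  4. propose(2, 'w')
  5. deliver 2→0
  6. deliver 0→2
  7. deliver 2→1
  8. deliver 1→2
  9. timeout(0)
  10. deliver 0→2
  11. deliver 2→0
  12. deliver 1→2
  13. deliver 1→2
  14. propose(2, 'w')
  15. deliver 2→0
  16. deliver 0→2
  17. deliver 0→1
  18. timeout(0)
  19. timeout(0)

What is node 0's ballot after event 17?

6

step 1 timeout(2): 2={cand,b=5,log=-}
step 2 deliver 2→1: 1={foll,b=5,log=-}
step 3 deliver 1→2: 2={lead,b=5,log=-}
step 4 propose(2,'w'): —
step 5 deliver 2→0: 0={foll,b=5,log=-}
step 6 deliver 0→2: —
step 7 deliver 2→1: 1={foll,b=5,log=w}
step 8 deliver 1→2: 2={lead,b=5,log=w}
step 9 timeout(0): 0={cand,b=6,log=-}
step 10 deliver 0→2: 2={foll,b=6,log=w}
step 11 deliver 2→0: —
step 12 deliver 1→2: —
step 13 deliver 1→2: —
step 14 propose(2,'w'): —
step 15 deliver 2→0: 0={lead,b=6,log=-}
step 16 deliver 0→2: —
step 17 deliver 0→1: 1={foll,b=6,log=w}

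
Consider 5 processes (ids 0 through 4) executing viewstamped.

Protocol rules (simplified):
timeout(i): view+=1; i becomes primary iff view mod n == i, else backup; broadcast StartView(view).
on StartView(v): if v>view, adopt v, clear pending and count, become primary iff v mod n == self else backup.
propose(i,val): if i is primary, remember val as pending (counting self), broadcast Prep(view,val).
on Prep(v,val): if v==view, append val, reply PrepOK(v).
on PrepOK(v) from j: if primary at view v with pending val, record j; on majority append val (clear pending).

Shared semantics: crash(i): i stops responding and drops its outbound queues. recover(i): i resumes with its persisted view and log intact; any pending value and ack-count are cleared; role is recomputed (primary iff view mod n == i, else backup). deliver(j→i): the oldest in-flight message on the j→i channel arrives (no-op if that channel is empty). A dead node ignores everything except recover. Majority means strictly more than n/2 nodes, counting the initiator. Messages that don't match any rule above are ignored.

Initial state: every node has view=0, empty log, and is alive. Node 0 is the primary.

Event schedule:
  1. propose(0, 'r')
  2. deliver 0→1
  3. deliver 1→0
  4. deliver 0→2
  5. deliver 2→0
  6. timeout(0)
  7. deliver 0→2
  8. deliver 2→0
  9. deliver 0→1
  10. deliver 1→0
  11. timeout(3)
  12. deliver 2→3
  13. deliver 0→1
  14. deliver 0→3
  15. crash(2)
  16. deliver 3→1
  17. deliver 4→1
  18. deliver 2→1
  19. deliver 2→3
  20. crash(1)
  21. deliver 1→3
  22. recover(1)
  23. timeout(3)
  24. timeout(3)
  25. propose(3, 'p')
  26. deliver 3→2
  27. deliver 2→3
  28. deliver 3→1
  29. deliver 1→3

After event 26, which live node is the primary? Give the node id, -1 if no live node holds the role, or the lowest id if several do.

1

e1 propose(0,'r'): ·
e2 deliver 0→1: 1[back,v=0,r]
e3 deliver 1→0: ·
e4 deliver 0→2: 2[back,v=0,r]
e5 deliver 2→0: 0[prim,v=0,r]
e6 timeout(0): 0[back,v=1,r]
e7 deliver 0→2: 2[back,v=1,r]
e8 deliver 2→0: ·
e9 deliver 0→1: 1[prim,v=1,r]
e10 deliver 1→0: ·
e11 timeout(3): 3[back,v=1,-]
e12 deliver 2→3: ·
e13 deliver 0→1: ·
e14 deliver 0→3: ·
e15 crash(2): 2[✗back,v=1,r]
e16 deliver 3→1: ·
e17 deliver 4→1: ·
e18 deliver 2→1: ·
e19 deliver 2→3: ·
e20 crash(1): 1[✗prim,v=1,r]
e21 deliver 1→3: ·
e22 recover(1): 1[prim,v=1,r]
e23 timeout(3): 3[back,v=2,-]
e24 timeout(3): 3[prim,v=3,-]
e25 propose(3,'p'): ·
e26 deliver 3→2: ·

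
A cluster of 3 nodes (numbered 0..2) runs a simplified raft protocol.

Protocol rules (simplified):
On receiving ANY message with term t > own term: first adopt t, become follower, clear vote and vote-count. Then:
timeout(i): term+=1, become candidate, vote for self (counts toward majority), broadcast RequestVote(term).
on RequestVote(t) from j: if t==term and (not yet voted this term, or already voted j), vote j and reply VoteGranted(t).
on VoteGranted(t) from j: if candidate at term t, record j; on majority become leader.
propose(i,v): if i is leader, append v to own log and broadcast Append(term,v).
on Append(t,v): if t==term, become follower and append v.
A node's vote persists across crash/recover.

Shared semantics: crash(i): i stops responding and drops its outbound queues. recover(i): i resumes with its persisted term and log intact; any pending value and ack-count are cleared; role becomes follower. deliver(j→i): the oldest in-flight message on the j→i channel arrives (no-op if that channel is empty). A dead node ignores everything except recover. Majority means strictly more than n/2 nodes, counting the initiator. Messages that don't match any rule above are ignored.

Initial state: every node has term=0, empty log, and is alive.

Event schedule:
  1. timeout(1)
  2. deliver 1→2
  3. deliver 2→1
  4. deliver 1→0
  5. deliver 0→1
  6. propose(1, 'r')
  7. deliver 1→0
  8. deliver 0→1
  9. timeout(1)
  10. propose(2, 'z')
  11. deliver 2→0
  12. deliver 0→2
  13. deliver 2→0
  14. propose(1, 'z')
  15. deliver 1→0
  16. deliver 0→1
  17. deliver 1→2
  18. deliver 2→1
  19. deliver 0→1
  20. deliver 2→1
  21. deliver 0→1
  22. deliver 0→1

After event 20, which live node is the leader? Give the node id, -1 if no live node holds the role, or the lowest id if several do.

1. timeout(1):  <1:cand t1 ->
2. deliver 1→2:  <2:foll t1 ->
3. deliver 2→1:  <1:lead t1 ->
4. deliver 1→0:  <0:foll t1 ->
5. deliver 0→1:  nop
6. propose(1,'r'):  <1:lead t1 r>
7. deliver 1→0:  <0:foll t1 r>
8. deliver 0→1:  nop
9. timeout(1):  <1:cand t2 r>
10. propose(2,'z'):  nop
11. deliver 2→0:  nop
12. deliver 0→2:  nop
13. deliver 2→0:  nop
14. propose(1,'z'):  nop
15. deliver 1→0:  <0:foll t2 r>
16. deliver 0→1:  <1:lead t2 r>
17. deliver 1→2:  <2:foll t1 r>
18. deliver 2→1:  nop
19. deliver 0→1:  nop
20. deliver 2→1:  nop

1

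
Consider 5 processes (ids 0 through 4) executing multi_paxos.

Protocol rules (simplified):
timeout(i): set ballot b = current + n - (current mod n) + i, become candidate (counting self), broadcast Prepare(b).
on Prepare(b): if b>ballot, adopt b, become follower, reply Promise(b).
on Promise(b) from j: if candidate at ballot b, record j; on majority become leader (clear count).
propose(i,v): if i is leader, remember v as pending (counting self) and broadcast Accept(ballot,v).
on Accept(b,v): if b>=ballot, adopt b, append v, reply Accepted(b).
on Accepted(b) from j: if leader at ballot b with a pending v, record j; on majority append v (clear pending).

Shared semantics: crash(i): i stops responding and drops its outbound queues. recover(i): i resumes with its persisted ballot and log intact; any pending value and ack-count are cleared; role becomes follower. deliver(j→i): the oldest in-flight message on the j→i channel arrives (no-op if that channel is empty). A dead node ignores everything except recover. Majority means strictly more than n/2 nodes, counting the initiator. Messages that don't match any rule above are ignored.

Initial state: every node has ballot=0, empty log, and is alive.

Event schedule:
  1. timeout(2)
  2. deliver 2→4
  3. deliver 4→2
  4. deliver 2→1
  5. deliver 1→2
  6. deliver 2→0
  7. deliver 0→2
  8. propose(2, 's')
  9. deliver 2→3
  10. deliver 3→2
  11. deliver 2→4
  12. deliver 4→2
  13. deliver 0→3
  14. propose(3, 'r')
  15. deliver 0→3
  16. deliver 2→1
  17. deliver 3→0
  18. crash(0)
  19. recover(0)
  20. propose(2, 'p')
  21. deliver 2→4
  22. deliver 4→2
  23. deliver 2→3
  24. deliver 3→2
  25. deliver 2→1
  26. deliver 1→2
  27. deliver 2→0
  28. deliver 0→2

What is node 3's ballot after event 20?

7

step 1 timeout(2): 2={cand,b=7,log=-}
step 2 deliver 2→4: 4={foll,b=7,log=-}
step 3 deliver 4→2: —
step 4 deliver 2→1: 1={foll,b=7,log=-}
step 5 deliver 1→2: 2={lead,b=7,log=-}
step 6 deliver 2→0: 0={foll,b=7,log=-}
step 7 deliver 0→2: —
step 8 propose(2,'s'): —
step 9 deliver 2→3: 3={foll,b=7,log=-}
step 10 deliver 3→2: —
step 11 deliver 2→4: 4={foll,b=7,log=s}
step 12 deliver 4→2: —
step 13 deliver 0→3: —
step 14 propose(3,'r'): —
step 15 deliver 0→3: —
step 16 deliver 2→1: 1={foll,b=7,log=s}
step 17 deliver 3→0: —
step 18 crash(0): 0={✗foll,b=7,log=-}
step 19 recover(0): 0={foll,b=7,log=-}
step 20 propose(2,'p'): —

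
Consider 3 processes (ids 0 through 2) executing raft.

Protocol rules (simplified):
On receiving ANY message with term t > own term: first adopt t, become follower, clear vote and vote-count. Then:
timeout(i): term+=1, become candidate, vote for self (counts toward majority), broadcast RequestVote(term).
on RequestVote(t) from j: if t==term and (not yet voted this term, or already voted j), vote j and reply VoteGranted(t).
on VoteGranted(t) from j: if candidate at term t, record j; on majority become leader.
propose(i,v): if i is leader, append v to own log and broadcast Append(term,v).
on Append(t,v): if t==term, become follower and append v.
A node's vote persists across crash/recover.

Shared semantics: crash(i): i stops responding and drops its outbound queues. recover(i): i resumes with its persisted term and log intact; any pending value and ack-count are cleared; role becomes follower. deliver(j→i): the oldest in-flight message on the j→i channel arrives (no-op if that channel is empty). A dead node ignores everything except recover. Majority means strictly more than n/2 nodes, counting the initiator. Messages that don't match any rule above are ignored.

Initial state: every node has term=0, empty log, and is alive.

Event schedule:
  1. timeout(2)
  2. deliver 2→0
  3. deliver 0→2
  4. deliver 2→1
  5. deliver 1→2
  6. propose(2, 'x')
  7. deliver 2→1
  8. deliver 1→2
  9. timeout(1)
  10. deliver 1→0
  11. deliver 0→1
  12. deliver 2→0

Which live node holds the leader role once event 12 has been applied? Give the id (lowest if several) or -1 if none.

1

1. timeout(2):  <2:cand t1 ->
2. deliver 2→0:  <0:foll t1 ->
3. deliver 0→2:  <2:lead t1 ->
4. deliver 2→1:  <1:foll t1 ->
5. deliver 1→2:  nop
6. propose(2,'x'):  <2:lead t1 x>
7. deliver 2→1:  <1:foll t1 x>
8. deliver 1→2:  nop
9. timeout(1):  <1:cand t2 x>
10. deliver 1→0:  <0:foll t2 ->
11. deliver 0→1:  <1:lead t2 x>
12. deliver 2→0:  nop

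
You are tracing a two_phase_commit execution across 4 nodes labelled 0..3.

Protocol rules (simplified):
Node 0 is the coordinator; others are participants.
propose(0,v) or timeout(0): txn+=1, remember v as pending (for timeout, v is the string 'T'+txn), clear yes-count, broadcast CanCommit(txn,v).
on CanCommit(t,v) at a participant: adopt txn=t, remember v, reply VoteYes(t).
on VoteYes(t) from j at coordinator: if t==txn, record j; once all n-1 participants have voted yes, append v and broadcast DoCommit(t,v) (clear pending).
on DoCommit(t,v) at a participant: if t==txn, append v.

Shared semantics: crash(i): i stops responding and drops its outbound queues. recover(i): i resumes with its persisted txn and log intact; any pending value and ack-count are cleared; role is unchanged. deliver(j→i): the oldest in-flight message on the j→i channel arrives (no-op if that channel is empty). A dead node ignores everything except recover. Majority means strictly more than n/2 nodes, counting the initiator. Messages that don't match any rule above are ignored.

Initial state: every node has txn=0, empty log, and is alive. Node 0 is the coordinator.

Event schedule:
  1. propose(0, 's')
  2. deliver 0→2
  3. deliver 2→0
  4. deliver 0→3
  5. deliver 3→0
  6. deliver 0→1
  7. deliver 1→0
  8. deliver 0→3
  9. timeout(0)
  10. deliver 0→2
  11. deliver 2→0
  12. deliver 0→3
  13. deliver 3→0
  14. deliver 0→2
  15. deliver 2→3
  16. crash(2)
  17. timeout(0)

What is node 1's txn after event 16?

1

1. propose(0,'s'):  <0:coor t1 ->
2. deliver 0→2:  <2:part t1 ->
3. deliver 2→0:  nop
4. deliver 0→3:  <3:part t1 ->
5. deliver 3→0:  nop
6. deliver 0→1:  <1:part t1 ->
7. deliver 1→0:  <0:coor t1 s>
8. deliver 0→3:  <3:part t1 s>
9. timeout(0):  <0:coor t2 s>
10. deliver 0→2:  <2:part t1 s>
11. deliver 2→0:  nop
12. deliver 0→3:  <3:part t2 s>
13. deliver 3→0:  nop
14. deliver 0→2:  <2:part t2 s>
15. deliver 2→3:  nop
16. crash(2):  <2:✗part t2 s>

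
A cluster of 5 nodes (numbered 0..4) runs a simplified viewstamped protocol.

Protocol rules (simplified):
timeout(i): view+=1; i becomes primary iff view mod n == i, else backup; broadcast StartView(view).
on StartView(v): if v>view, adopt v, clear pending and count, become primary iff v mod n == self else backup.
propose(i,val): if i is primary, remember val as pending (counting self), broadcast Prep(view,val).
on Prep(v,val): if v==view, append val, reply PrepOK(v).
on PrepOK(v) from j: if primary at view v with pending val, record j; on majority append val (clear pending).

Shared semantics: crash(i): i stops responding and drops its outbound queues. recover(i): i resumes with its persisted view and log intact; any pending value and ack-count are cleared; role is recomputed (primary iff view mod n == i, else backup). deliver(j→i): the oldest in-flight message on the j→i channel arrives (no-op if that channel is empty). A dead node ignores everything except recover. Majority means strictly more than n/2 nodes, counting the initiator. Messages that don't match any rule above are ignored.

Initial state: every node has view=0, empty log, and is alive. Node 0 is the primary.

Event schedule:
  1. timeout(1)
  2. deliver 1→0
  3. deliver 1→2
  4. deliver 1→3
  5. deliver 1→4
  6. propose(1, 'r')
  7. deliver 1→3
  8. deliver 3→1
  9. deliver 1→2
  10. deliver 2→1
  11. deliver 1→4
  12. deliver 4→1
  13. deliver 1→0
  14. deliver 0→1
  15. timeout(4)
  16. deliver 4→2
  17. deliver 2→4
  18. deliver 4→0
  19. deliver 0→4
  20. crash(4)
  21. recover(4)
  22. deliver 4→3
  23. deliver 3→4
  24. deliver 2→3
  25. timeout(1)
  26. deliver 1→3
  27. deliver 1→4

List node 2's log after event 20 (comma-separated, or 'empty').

r

[1] timeout(1) → N1(prim v1 [-])
[2] deliver 1→0 → N0(back v1 [-])
[3] deliver 1→2 → N2(back v1 [-])
[4] deliver 1→3 → N3(back v1 [-])
[5] deliver 1→4 → N4(back v1 [-])
[6] propose(1,'r') → ∅
[7] deliver 1→3 → N3(back v1 [r])
[8] deliver 3→1 → ∅
[9] deliver 1→2 → N2(back v1 [r])
[10] deliver 2→1 → N1(prim v1 [r])
[11] deliver 1→4 → N4(back v1 [r])
[12] deliver 4→1 → ∅
[13] deliver 1→0 → N0(back v1 [r])
[14] deliver 0→1 → ∅
[15] timeout(4) → N4(back v2 [r])
[16] deliver 4→2 → N2(prim v2 [r])
[17] deliver 2→4 → ∅
[18] deliver 4→0 → N0(back v2 [r])
[19] deliver 0→4 → ∅
[20] crash(4) → N4(✗back v2 [r])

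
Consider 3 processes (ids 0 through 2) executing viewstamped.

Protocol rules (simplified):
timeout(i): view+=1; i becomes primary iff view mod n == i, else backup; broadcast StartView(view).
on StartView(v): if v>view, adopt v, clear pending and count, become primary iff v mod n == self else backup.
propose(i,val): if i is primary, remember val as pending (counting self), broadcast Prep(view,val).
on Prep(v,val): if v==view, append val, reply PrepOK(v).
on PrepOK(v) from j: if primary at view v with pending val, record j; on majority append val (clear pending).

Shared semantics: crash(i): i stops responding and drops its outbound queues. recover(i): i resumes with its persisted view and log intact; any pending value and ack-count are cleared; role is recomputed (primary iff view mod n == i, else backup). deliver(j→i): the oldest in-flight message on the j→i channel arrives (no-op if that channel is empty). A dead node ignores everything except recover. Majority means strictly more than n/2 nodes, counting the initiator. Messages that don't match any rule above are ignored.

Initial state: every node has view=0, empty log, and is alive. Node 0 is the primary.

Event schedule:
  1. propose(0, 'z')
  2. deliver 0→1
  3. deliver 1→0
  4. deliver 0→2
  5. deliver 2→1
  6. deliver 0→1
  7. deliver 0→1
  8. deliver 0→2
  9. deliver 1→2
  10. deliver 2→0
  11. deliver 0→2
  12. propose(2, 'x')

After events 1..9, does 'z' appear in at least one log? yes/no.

[1] propose(0,'z') → ∅
[2] deliver 0→1 → N1(back v0 [z])
[3] deliver 1→0 → N0(prim v0 [z])
[4] deliver 0→2 → N2(back v0 [z])
[5] deliver 2→1 → ∅
[6] deliver 0→1 → ∅
[7] deliver 0→1 → ∅
[8] deliver 0→2 → ∅
[9] deliver 1→2 → ∅

yes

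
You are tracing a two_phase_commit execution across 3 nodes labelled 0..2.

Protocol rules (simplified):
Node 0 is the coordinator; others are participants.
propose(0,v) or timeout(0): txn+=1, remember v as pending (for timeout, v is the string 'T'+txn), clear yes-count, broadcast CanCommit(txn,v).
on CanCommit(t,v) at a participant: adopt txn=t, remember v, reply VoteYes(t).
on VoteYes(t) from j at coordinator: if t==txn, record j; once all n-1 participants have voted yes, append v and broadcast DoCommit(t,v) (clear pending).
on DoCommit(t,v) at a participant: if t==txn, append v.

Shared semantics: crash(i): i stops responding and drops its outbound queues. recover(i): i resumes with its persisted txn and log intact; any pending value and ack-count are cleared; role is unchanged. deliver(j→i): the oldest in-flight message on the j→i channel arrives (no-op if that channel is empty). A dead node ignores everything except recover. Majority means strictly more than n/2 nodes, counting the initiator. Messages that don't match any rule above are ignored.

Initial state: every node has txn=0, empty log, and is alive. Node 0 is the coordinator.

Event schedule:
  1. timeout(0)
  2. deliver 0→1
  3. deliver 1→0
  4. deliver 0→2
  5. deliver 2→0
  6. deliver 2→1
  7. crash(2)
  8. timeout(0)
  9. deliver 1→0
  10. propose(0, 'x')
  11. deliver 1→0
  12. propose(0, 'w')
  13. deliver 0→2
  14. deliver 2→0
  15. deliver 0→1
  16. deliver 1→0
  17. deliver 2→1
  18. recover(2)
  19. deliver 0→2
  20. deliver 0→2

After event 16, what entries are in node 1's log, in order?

T1

1. timeout(0):  <0:coor t1 ->
2. deliver 0→1:  <1:part t1 ->
3. deliver 1→0:  nop
4. deliver 0→2:  <2:part t1 ->
5. deliver 2→0:  <0:coor t1 T1>
6. deliver 2→1:  nop
7. crash(2):  <2:✗part t1 ->
8. timeout(0):  <0:coor t2 T1>
9. deliver 1→0:  nop
10. propose(0,'x'):  <0:coor t3 T1>
11. deliver 1→0:  nop
12. propose(0,'w'):  <0:coor t4 T1>
13. deliver 0→2:  nop
14. deliver 2→0:  nop
15. deliver 0→1:  <1:part t1 T1>
16. deliver 1→0:  nop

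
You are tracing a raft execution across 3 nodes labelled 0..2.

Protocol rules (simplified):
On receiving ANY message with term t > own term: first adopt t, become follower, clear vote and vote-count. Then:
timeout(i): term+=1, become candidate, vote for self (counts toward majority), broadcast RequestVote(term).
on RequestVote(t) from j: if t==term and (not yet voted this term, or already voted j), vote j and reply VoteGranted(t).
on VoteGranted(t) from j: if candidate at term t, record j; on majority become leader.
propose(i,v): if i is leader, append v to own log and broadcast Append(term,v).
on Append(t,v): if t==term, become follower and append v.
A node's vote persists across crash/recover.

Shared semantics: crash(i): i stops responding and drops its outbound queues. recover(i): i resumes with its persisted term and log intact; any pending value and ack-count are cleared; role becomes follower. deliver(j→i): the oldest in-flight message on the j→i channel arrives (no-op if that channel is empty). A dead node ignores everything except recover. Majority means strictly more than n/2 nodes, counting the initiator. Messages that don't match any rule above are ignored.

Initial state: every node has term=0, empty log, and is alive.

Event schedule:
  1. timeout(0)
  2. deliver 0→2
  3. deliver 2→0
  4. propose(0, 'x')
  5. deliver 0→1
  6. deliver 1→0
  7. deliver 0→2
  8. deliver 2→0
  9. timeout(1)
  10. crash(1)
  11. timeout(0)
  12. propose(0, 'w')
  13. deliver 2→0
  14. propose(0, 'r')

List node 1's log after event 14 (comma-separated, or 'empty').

e1 timeout(0): 0[cand,t=1,-]
e2 deliver 0→2: 2[foll,t=1,-]
e3 deliver 2→0: 0[lead,t=1,-]
e4 propose(0,'x'): 0[lead,t=1,x]
e5 deliver 0→1: 1[foll,t=1,-]
e6 deliver 1→0: ·
e7 deliver 0→2: 2[foll,t=1,x]
e8 deliver 2→0: ·
e9 timeout(1): 1[cand,t=2,-]
e10 crash(1): 1[✗cand,t=2,-]
e11 timeout(0): 0[cand,t=2,x]
e12 propose(0,'w'): ·
e13 deliver 2→0: ·
e14 propose(0,'r'): ·

empty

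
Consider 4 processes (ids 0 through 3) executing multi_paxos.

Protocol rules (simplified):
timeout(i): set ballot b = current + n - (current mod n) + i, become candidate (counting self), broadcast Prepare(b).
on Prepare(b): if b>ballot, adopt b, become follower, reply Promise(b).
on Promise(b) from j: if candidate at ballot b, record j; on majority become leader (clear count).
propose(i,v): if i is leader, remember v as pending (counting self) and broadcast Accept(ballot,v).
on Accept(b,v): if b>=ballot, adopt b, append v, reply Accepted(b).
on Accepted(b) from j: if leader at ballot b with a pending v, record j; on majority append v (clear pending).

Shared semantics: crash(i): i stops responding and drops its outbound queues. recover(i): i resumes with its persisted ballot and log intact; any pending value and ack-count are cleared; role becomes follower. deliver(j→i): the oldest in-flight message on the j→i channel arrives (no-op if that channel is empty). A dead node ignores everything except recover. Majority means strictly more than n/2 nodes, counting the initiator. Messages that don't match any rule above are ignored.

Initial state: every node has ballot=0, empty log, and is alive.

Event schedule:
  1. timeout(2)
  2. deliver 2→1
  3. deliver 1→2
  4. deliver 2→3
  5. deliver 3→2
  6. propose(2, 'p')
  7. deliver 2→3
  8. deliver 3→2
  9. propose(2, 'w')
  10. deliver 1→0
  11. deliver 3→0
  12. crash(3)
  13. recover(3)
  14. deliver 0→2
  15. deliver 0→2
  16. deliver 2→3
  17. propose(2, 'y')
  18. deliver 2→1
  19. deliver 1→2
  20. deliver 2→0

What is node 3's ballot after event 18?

after 1 — timeout(2): n2:cand/b6/[-]
after 2 — deliver 2→1: n1:foll/b6/[-]
after 3 — deliver 1→2: ·
after 4 — deliver 2→3: n3:foll/b6/[-]
after 5 — deliver 3→2: n2:lead/b6/[-]
after 6 — propose(2,'p'): ·
after 7 — deliver 2→3: n3:foll/b6/[p]
after 8 — deliver 3→2: ·
after 9 — propose(2,'w'): ·
after 10 — deliver 1→0: ·
after 11 — deliver 3→0: ·
after 12 — crash(3): n3:✗foll/b6/[p]
after 13 — recover(3): n3:foll/b6/[p]
after 14 — deliver 0→2: ·
after 15 — deliver 0→2: ·
after 16 — deliver 2→3: n3:foll/b6/[p,w]
after 17 — propose(2,'y'): ·
after 18 — deliver 2→1: n1:foll/b6/[p]

6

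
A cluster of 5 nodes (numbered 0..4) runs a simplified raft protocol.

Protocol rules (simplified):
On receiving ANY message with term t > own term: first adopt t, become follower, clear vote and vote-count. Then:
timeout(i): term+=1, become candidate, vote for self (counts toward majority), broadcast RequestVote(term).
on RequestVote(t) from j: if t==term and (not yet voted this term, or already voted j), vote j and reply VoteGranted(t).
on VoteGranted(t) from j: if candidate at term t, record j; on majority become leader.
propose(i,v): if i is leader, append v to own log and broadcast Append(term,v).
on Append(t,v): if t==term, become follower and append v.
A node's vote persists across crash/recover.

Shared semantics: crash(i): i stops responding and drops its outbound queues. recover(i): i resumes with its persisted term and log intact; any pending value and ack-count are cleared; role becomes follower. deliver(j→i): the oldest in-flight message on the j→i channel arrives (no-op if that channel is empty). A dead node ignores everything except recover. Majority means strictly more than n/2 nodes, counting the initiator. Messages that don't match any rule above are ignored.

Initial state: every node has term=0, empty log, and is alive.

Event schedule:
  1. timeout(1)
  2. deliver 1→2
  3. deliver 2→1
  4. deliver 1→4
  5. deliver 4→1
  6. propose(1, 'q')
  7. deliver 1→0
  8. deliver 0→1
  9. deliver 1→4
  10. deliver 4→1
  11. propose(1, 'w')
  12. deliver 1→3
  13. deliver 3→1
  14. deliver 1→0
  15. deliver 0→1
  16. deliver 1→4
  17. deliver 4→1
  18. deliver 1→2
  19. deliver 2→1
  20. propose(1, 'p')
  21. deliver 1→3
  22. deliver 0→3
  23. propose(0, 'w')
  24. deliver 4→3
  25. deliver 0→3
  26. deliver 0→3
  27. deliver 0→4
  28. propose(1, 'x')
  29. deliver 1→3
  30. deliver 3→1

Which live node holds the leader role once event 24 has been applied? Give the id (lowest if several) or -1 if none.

1

1. timeout(1):  <1:cand t1 ->
2. deliver 1→2:  <2:foll t1 ->
3. deliver 2→1:  nop
4. deliver 1→4:  <4:foll t1 ->
5. deliver 4→1:  <1:lead t1 ->
6. propose(1,'q'):  <1:lead t1 q>
7. deliver 1→0:  <0:foll t1 ->
8. deliver 0→1:  nop
9. deliver 1→4:  <4:foll t1 q>
10. deliver 4→1:  nop
11. propose(1,'w'):  <1:lead t1 q,w>
12. deliver 1→3:  <3:foll t1 ->
13. deliver 3→1:  nop
14. deliver 1→0:  <0:foll t1 q>
15. deliver 0→1:  nop
16. deliver 1→4:  <4:foll t1 q,w>
17. deliver 4→1:  nop
18. deliver 1→2:  <2:foll t1 q>
19. deliver 2→1:  nop
20. propose(1,'p'):  <1:lead t1 q,w,p>
21. deliver 1→3:  <3:foll t1 q>
22. deliver 0→3:  nop
23. propose(0,'w'):  nop
24. deliver 4→3:  nop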